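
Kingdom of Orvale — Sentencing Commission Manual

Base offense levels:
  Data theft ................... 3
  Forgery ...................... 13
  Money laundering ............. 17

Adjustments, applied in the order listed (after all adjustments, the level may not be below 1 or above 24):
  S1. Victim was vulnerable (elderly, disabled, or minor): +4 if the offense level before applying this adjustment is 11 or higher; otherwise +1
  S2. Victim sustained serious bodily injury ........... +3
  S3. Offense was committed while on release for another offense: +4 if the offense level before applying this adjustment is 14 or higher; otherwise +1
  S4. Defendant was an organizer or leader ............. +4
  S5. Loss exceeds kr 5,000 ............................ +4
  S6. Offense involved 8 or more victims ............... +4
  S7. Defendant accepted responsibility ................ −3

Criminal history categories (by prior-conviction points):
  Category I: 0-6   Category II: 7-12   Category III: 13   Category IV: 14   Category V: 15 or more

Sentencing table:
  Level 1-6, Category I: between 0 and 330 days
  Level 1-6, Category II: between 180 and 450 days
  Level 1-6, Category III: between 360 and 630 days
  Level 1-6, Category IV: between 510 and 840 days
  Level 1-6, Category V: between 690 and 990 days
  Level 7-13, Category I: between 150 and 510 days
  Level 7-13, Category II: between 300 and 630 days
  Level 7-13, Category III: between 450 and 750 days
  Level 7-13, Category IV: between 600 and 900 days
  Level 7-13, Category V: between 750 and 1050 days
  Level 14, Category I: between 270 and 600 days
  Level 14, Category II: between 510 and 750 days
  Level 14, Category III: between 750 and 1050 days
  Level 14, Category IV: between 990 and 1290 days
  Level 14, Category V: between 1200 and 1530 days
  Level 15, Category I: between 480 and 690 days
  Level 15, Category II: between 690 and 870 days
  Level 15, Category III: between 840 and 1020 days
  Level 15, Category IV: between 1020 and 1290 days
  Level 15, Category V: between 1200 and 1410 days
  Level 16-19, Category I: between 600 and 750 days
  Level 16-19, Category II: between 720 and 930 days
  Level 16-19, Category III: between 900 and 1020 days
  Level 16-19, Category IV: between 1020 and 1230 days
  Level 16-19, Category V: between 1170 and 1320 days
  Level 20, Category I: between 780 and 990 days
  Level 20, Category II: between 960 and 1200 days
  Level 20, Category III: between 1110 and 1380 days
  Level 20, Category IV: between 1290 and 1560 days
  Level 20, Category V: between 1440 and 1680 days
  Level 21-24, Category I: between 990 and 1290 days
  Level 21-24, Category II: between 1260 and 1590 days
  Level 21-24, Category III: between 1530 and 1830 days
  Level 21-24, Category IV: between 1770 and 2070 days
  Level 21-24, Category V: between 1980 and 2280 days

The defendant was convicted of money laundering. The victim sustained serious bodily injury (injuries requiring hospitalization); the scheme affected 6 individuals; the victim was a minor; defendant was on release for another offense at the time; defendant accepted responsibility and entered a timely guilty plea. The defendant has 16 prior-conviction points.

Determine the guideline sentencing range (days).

1980-2280 days

Base offense level for money laundering: 17.
S1 applies (level before this adjustment is 17 ≥ 11, so +4): 17 + 4 = 21.
S2 applies: 21 + 3 = 24.
S3 applies (level before this adjustment is 24 ≥ 14, so +4): 24 + 4 = 28.
S5 does not apply.
S6 does not apply.
S7 applies: 28 − 3 = 25.
Level 25 exceeds the maximum of 24; capped at 24.
Final offense level: 24.
Criminal history: 16 prior points → Category V (15+).
Level 24 falls in the 21-24 band.
Grid: Level 21-24 × Category V = 1980-2280 days.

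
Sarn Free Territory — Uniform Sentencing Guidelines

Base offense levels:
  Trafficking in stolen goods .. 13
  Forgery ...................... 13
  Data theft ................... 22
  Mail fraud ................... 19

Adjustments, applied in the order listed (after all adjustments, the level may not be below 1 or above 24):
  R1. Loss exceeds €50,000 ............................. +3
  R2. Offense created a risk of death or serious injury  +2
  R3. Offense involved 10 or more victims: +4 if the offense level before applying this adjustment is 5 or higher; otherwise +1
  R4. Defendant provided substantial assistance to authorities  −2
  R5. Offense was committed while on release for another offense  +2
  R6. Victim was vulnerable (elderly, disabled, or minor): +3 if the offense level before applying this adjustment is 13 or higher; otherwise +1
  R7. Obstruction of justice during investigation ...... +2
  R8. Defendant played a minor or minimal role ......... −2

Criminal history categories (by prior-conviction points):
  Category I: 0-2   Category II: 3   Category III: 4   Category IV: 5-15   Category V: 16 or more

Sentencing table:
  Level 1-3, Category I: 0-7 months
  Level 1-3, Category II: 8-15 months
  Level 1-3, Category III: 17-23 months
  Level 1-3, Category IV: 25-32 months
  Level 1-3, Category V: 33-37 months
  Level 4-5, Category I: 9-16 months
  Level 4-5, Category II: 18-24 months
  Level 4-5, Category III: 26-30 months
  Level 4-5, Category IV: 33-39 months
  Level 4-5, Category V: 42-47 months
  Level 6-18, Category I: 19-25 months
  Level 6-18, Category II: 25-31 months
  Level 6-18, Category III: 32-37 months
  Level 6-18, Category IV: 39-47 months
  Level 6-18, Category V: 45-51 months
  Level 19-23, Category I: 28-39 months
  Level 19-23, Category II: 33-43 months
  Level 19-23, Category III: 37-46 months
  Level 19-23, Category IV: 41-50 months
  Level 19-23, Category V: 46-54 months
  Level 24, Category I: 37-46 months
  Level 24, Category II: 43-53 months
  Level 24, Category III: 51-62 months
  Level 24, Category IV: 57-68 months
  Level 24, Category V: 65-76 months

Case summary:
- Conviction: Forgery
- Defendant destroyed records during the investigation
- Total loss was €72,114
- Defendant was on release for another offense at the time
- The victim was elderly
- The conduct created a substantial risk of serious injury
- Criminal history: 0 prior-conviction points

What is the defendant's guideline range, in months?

Base offense level for forgery: 13.
R1 applies: 13 + 3 = 16.
R2 applies: 16 + 2 = 18.
R5 applies: 18 + 2 = 20.
R6 applies (level before this adjustment is 20 ≥ 13, so +3): 20 + 3 = 23.
R7 applies: 23 + 2 = 25.
Level 25 exceeds the maximum of 24; capped at 24.
Final offense level: 24.
Criminal history: 0 prior points → Category I (0-2).
Level 24 falls in the 24 band.
Grid: Level 24 × Category I = 37-46 months.

37-46 months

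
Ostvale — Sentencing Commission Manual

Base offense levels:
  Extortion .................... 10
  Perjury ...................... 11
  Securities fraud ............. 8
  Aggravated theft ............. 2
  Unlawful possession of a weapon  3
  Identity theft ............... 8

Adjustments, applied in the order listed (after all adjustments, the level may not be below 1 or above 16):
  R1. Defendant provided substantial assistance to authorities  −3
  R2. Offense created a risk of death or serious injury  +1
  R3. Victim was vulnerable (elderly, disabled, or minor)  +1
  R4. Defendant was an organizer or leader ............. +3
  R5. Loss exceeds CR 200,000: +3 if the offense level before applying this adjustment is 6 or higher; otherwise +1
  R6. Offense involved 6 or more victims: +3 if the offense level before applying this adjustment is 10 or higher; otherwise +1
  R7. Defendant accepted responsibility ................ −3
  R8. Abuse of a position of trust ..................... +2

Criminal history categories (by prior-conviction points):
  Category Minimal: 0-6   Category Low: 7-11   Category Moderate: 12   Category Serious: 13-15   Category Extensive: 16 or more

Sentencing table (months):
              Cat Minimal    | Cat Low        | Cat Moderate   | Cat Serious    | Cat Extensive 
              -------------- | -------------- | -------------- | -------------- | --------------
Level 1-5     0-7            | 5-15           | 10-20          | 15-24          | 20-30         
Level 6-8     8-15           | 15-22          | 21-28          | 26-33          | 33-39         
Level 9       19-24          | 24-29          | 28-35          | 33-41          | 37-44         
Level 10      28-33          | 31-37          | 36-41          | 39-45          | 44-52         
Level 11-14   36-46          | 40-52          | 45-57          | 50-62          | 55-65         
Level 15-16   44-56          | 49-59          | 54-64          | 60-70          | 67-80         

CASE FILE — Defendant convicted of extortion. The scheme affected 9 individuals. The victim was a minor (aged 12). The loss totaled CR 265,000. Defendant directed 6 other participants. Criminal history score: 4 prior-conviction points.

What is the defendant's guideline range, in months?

44-56 months

Base offense level for extortion: 10.
R3 applies: 10 + 1 = 11.
R4 applies: 11 + 3 = 14.
R5 applies (level before this adjustment is 14 ≥ 6, so +3): 14 + 3 = 17.
R6 applies (level before this adjustment is 17 ≥ 10, so +3): 17 + 3 = 20.
R8 does not apply.
Level 20 exceeds the maximum of 16; capped at 16.
Final offense level: 16.
Criminal history: 4 prior points → Category Minimal (0-6).
Level 16 falls in the 15-16 band.
Grid: Level 15-16 × Category Minimal = 44-56 months.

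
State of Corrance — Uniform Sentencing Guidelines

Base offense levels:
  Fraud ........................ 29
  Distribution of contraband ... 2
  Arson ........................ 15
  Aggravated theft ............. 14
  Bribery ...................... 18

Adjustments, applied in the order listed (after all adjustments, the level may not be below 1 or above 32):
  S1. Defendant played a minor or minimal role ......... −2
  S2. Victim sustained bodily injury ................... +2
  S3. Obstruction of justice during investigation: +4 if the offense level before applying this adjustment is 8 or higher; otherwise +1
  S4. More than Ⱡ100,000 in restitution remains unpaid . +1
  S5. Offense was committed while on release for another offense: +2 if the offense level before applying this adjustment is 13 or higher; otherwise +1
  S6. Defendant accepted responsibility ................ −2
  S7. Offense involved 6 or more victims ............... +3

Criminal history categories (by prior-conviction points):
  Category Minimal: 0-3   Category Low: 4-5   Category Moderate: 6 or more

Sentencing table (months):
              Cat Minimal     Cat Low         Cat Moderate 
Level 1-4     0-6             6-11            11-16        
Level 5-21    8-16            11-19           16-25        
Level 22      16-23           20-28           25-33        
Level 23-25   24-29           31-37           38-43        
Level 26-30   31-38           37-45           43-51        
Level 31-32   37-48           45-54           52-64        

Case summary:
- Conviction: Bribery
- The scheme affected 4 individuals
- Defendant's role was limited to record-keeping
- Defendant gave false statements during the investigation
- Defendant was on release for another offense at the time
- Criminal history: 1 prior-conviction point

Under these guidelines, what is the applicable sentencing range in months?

Base offense level for bribery: 18.
S1 applies: 18 − 2 = 16.
S3 applies (level before this adjustment is 16 ≥ 8, so +4): 16 + 4 = 20.
S5 applies (level before this adjustment is 20 ≥ 13, so +2): 20 + 2 = 22.
S6 does not apply.
S7 does not apply.
Final offense level: 22.
Criminal history: 1 prior point → Category Minimal (0-3).
Level 22 falls in the 22 band.
Grid: Level 22 × Category Minimal = 16-23 months.

16-23 months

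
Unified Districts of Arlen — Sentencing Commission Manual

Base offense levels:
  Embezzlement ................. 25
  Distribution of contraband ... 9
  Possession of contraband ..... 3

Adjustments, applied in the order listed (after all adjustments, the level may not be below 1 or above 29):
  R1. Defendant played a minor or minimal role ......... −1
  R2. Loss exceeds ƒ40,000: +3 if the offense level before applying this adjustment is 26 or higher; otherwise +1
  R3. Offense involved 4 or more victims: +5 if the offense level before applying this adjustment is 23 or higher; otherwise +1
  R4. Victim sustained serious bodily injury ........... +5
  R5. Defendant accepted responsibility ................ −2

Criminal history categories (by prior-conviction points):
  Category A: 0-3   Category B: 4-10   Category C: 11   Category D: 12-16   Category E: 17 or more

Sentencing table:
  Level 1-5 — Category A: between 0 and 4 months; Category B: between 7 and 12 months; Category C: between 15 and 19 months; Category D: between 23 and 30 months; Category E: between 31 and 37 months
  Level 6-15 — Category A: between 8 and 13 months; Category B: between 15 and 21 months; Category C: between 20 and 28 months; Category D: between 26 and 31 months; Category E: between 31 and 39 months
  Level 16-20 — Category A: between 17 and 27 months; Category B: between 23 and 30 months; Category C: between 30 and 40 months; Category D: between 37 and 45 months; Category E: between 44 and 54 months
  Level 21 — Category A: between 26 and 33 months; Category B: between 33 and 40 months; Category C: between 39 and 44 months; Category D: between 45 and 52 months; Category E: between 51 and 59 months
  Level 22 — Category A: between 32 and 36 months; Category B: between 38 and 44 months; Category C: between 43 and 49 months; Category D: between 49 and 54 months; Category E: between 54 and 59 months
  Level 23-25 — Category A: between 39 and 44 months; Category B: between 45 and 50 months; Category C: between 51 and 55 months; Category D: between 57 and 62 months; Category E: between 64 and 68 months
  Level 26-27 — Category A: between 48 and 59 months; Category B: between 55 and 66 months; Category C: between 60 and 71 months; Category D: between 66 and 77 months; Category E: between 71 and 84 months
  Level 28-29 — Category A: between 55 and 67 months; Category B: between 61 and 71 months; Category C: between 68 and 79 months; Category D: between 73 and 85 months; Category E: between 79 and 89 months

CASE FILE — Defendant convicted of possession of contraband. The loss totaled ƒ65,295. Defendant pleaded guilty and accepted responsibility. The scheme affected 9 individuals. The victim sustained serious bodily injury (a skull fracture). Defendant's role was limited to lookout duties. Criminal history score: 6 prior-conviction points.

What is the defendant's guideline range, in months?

15-21 months

Base offense level for possession of contraband: 3.
R1 applies: 3 − 1 = 2.
R2 applies (level before this adjustment is 2 < 26, so +1): 2 + 1 = 3.
R3 applies (level before this adjustment is 3 < 23, so +1): 3 + 1 = 4.
R4 applies: 4 + 5 = 9.
R5 applies: 9 − 2 = 7.
Final offense level: 7.
Criminal history: 6 prior points → Category B (4-10).
Level 7 falls in the 6-15 band.
Grid: Level 6-15 × Category B = 15-21 months.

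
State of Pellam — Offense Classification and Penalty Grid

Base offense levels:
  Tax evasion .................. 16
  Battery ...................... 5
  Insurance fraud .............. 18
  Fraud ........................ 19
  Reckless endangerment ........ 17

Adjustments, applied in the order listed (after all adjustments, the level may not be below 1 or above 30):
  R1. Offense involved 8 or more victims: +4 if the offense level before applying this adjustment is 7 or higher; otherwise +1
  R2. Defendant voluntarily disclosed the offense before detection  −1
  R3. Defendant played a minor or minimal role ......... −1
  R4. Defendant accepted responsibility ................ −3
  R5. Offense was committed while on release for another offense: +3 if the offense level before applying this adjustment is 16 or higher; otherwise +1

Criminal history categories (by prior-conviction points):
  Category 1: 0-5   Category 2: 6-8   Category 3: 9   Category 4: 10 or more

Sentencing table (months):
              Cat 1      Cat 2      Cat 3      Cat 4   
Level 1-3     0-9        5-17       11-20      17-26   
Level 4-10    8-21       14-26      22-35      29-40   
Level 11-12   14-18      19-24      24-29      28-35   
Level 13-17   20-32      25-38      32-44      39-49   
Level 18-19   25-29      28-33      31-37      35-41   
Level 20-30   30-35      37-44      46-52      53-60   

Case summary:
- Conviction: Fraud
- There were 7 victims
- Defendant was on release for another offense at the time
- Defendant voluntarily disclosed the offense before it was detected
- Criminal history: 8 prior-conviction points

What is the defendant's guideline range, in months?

37-44 months

Base offense level for fraud: 19.
R2 applies: 19 − 1 = 18.
R4 does not apply.
R5 applies (level before this adjustment is 18 ≥ 16, so +3): 18 + 3 = 21.
Final offense level: 21.
Criminal history: 8 prior points → Category 2 (6-8).
Level 21 falls in the 20-30 band.
Grid: Level 20-30 × Category 2 = 37-44 months.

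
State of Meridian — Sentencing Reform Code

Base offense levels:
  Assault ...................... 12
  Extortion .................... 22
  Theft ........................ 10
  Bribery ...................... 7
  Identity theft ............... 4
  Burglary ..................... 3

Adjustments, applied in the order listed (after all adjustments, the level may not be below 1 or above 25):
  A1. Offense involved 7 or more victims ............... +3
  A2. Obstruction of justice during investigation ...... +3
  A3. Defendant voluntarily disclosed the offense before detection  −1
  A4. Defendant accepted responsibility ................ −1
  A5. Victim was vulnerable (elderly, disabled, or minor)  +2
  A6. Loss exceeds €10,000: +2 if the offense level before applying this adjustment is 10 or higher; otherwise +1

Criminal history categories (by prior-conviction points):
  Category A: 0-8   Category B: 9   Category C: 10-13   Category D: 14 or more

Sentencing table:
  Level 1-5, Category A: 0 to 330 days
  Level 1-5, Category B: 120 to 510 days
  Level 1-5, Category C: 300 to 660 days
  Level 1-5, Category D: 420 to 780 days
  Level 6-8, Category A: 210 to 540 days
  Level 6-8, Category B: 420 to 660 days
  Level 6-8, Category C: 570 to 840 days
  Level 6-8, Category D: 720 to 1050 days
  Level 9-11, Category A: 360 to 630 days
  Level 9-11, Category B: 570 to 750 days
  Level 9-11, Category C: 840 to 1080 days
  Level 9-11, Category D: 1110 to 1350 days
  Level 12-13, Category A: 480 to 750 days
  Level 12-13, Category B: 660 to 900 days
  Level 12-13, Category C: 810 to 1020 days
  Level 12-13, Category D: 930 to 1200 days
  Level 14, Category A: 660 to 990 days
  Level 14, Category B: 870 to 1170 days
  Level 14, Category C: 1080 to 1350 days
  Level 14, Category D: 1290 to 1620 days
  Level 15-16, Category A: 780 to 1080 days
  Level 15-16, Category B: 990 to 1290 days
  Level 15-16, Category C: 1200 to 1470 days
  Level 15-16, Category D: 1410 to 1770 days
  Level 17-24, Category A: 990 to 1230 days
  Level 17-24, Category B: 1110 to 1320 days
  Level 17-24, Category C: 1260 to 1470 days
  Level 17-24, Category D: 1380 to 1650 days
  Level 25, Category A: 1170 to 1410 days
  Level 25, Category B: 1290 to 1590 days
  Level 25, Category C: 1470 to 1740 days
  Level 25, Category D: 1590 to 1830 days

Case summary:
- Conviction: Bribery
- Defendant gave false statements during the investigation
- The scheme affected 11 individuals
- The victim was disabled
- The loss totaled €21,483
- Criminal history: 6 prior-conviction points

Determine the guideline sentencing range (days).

Base offense level for bribery: 7.
A1 applies: 7 + 3 = 10.
A2 applies: 10 + 3 = 13.
A4 does not apply.
A5 applies: 13 + 2 = 15.
A6 applies (level before this adjustment is 15 ≥ 10, so +2): 15 + 2 = 17.
Final offense level: 17.
Criminal history: 6 prior points → Category A (0-8).
Level 17 falls in the 17-24 band.
Grid: Level 17-24 × Category A = 990-1230 days.

990-1230 days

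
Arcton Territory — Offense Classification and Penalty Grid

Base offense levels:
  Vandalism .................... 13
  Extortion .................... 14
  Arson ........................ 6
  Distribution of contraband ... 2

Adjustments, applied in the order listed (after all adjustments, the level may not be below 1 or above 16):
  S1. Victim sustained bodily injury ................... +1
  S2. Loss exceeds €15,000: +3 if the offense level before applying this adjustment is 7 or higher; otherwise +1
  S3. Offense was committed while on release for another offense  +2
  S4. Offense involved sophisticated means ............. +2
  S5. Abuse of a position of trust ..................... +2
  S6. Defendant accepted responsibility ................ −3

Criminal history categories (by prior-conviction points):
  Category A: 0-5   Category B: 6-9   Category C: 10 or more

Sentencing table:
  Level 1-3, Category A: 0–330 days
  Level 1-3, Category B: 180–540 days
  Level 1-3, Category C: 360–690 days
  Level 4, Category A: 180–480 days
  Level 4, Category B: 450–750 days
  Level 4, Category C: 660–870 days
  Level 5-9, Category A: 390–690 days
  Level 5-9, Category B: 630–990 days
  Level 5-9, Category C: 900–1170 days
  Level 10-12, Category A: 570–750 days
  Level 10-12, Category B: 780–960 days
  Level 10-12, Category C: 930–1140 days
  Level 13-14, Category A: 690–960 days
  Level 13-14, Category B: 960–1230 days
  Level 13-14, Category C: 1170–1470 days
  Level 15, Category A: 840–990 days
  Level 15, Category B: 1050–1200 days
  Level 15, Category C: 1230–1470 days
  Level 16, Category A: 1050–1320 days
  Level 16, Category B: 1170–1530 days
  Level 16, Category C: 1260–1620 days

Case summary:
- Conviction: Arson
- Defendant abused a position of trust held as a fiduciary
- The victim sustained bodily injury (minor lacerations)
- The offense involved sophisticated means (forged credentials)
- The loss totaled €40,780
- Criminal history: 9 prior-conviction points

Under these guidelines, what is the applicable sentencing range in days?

Base offense level for arson: 6.
S1 applies: 6 + 1 = 7.
S2 applies (level before this adjustment is 7 ≥ 7, so +3): 7 + 3 = 10.
S3 does not apply.
S4 applies: 10 + 2 = 12.
S5 applies: 12 + 2 = 14.
Final offense level: 14.
Criminal history: 9 prior points → Category B (6-9).
Level 14 falls in the 13-14 band.
Grid: Level 13-14 × Category B = 960-1230 days.

960-1230 days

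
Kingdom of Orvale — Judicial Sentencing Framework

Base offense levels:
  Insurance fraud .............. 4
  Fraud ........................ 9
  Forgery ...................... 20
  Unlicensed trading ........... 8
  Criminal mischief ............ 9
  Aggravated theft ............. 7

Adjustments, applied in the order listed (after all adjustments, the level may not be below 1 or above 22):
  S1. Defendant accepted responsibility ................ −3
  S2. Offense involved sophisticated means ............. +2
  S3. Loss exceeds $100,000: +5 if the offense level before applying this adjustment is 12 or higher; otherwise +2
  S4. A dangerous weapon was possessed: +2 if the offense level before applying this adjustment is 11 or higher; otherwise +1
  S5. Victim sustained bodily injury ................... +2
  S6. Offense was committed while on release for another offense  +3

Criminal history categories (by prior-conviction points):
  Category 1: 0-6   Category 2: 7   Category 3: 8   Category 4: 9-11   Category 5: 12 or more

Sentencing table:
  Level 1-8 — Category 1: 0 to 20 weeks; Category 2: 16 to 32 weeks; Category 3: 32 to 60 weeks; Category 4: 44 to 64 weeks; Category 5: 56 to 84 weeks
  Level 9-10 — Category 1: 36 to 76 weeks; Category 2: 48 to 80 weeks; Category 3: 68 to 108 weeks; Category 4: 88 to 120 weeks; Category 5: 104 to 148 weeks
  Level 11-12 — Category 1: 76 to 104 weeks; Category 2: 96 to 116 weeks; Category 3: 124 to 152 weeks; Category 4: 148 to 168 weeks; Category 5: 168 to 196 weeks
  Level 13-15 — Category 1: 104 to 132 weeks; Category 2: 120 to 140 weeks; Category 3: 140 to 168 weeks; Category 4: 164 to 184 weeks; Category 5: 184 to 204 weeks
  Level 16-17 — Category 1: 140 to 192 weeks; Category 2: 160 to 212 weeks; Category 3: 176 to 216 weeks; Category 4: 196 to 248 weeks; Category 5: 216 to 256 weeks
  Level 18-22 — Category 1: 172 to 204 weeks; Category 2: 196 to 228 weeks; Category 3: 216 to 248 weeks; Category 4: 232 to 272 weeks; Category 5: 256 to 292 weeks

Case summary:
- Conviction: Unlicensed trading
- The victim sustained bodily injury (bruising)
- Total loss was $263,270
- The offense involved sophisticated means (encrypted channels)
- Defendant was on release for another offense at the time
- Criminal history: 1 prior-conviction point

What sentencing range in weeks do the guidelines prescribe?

Base offense level for unlicensed trading: 8.
S1 does not apply.
S2 applies: 8 + 2 = 10.
S3 applies (level before this adjustment is 10 < 12, so +2): 10 + 2 = 12.
S4 does not apply.
S5 applies: 12 + 2 = 14.
S6 applies: 14 + 3 = 17.
Final offense level: 17.
Criminal history: 1 prior point → Category 1 (0-6).
Level 17 falls in the 16-17 band.
Grid: Level 16-17 × Category 1 = 140-192 weeks.

140-192 weeks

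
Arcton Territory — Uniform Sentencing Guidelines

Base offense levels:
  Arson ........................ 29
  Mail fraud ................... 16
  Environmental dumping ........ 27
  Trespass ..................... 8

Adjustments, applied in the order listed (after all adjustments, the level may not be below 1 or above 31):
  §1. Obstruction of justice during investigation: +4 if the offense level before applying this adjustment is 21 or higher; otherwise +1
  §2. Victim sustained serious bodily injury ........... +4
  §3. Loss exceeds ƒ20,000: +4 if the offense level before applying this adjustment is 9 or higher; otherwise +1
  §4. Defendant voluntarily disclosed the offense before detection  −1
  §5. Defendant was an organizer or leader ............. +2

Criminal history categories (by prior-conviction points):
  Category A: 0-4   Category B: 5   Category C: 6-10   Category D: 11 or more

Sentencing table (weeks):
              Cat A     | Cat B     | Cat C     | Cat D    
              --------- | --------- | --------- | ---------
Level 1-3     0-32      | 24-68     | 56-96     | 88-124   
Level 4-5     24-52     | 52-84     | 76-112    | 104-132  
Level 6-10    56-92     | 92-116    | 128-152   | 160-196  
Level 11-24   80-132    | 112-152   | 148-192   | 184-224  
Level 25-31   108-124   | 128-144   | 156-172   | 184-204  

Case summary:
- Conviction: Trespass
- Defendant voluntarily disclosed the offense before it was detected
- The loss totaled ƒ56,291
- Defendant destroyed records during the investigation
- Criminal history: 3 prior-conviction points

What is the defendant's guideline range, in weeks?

Base offense level for trespass: 8.
§1 applies (level before this adjustment is 8 < 21, so +1): 8 + 1 = 9.
§2 does not apply.
§3 applies (level before this adjustment is 9 ≥ 9, so +4): 9 + 4 = 13.
§4 applies: 13 − 1 = 12.
Final offense level: 12.
Criminal history: 3 prior points → Category A (0-4).
Level 12 falls in the 11-24 band.
Grid: Level 11-24 × Category A = 80-132 weeks.

80-132 weeks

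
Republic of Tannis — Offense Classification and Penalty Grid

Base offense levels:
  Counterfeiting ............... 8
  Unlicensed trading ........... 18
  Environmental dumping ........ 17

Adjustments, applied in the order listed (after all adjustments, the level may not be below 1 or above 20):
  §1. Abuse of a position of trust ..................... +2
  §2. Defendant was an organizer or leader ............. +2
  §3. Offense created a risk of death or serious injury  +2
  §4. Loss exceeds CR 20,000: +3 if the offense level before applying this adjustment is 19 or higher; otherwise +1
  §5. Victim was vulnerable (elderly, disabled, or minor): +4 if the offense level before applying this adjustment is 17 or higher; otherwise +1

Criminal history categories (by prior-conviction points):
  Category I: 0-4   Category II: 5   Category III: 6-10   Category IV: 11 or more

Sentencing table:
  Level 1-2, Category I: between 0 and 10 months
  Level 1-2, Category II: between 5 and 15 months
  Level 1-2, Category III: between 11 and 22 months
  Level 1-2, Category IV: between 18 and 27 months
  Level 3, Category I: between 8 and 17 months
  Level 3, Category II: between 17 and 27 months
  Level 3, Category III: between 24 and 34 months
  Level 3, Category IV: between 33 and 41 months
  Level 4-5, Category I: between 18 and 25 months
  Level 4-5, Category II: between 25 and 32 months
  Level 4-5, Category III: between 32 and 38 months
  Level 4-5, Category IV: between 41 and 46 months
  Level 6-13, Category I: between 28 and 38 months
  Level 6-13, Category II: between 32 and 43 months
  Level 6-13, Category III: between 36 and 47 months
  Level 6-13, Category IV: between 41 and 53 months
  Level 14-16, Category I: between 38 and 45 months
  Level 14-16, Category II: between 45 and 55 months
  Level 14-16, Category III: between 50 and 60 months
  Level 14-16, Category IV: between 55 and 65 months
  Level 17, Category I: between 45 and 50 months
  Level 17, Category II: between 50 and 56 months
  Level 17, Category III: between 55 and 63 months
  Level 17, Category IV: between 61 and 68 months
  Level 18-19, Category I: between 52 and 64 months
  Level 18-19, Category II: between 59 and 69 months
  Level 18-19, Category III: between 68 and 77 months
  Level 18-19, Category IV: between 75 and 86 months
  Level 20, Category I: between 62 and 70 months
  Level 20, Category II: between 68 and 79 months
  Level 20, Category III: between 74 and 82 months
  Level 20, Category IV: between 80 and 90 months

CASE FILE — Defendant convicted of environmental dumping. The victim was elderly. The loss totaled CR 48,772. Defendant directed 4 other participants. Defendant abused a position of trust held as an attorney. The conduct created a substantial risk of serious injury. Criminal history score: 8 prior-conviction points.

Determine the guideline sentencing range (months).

74-82 months

Base offense level for environmental dumping: 17.
§1 applies: 17 + 2 = 19.
§2 applies: 19 + 2 = 21.
§3 applies: 21 + 2 = 23.
§4 applies (level before this adjustment is 23 ≥ 19, so +3): 23 + 3 = 26.
§5 applies (level before this adjustment is 26 ≥ 17, so +4): 26 + 4 = 30.
Level 30 exceeds the maximum of 20; capped at 20.
Final offense level: 20.
Criminal history: 8 prior points → Category III (6-10).
Level 20 falls in the 20 band.
Grid: Level 20 × Category III = 74-82 months.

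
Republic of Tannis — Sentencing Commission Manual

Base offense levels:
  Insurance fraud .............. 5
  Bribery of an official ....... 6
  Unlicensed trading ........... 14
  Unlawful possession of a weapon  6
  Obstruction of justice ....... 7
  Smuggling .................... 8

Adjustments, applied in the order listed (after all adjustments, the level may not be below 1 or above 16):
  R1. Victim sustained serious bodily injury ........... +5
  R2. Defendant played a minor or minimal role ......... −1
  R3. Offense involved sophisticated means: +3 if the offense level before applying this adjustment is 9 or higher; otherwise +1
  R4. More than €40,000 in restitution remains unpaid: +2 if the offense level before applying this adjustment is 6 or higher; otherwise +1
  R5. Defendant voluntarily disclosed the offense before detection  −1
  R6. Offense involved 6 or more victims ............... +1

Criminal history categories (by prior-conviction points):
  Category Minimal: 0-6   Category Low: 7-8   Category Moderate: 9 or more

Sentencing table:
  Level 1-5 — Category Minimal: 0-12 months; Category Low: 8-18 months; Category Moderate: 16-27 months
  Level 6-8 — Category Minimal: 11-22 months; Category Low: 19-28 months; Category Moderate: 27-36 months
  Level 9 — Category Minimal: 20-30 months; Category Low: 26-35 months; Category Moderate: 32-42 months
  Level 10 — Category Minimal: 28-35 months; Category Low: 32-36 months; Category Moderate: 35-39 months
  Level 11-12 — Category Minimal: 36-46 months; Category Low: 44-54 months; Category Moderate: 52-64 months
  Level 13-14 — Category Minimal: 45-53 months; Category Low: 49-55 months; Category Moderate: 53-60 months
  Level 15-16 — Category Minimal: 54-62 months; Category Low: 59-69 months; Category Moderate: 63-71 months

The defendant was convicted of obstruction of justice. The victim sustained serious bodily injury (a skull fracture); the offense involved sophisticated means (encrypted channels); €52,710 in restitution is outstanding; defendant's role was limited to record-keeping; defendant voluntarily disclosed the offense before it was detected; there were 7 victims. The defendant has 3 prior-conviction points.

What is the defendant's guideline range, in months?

Base offense level for obstruction of justice: 7.
R1 applies: 7 + 5 = 12.
R2 applies: 12 − 1 = 11.
R3 applies (level before this adjustment is 11 ≥ 9, so +3): 11 + 3 = 14.
R4 applies (level before this adjustment is 14 ≥ 6, so +2): 14 + 2 = 16.
R5 applies: 16 − 1 = 15.
R6 applies: 15 + 1 = 16.
Final offense level: 16.
Criminal history: 3 prior points → Category Minimal (0-6).
Level 16 falls in the 15-16 band.
Grid: Level 15-16 × Category Minimal = 54-62 months.

54-62 months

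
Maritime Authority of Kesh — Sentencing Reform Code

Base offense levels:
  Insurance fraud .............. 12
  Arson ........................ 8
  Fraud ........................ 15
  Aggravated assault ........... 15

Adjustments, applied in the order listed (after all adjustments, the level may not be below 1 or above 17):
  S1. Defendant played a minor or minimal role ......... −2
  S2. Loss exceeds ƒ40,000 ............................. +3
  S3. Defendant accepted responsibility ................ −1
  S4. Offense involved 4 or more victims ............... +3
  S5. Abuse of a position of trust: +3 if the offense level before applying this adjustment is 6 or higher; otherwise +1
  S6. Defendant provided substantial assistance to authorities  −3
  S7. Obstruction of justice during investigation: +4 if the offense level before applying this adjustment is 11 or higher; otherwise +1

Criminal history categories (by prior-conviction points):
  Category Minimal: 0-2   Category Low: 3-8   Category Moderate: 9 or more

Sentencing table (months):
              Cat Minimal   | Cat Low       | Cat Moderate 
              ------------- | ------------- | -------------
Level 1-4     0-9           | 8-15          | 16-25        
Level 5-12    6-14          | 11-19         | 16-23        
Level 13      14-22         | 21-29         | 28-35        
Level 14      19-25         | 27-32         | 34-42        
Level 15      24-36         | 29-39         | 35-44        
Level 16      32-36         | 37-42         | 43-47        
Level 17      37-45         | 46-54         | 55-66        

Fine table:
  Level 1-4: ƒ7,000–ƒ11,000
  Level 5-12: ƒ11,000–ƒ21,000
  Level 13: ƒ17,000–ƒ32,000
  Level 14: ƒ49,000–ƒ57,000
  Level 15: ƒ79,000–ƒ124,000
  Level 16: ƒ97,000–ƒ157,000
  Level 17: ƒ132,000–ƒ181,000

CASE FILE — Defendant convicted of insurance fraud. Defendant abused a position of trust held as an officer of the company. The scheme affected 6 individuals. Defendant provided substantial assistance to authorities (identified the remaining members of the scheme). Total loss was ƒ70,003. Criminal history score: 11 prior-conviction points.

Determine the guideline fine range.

Base offense level for insurance fraud: 12.
S2 applies: 12 + 3 = 15.
S3 does not apply.
S4 applies: 15 + 3 = 18.
S5 applies (level before this adjustment is 18 ≥ 6, so +3): 18 + 3 = 21.
S6 applies: 21 − 3 = 18.
S7 does not apply.
Level 18 exceeds the maximum of 17; capped at 17.
Final offense level: 17.
Level 17 falls in the 17 band.
Fine table: Level 17 → ƒ132,000–ƒ181,000.

ƒ132,000–ƒ181,000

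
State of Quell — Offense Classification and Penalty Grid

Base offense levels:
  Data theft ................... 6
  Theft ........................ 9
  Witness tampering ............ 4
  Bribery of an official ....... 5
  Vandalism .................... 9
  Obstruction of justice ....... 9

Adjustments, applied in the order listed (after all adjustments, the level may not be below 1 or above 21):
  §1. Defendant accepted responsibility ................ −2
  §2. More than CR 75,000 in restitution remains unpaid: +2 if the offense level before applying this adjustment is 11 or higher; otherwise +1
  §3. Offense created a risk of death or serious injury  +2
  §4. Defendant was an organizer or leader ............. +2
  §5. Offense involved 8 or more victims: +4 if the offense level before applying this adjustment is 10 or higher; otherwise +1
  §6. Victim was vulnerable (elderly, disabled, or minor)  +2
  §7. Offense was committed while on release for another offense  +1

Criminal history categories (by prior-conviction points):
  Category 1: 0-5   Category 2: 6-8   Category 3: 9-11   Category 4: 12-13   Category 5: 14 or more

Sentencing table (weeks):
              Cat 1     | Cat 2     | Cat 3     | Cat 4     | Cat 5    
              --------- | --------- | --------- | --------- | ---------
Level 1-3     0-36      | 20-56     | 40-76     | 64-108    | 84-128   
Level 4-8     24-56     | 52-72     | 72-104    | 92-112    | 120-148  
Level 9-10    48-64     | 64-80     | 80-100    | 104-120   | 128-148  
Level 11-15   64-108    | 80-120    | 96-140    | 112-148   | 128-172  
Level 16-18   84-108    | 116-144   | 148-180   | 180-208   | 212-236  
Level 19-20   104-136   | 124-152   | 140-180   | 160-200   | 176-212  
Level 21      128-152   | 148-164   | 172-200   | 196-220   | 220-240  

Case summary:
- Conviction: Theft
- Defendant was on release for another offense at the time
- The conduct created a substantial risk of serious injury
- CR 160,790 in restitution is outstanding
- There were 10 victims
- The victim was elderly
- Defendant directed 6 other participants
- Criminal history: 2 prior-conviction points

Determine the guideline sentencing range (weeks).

128-152 weeks

Base offense level for theft: 9.
§2 applies (level before this adjustment is 9 < 11, so +1): 9 + 1 = 10.
§3 applies: 10 + 2 = 12.
§4 applies: 12 + 2 = 14.
§5 applies (level before this adjustment is 14 ≥ 10, so +4): 14 + 4 = 18.
§6 applies: 18 + 2 = 20.
§7 applies: 20 + 1 = 21.
Final offense level: 21.
Criminal history: 2 prior points → Category 1 (0-5).
Level 21 falls in the 21 band.
Grid: Level 21 × Category 1 = 128-152 weeks.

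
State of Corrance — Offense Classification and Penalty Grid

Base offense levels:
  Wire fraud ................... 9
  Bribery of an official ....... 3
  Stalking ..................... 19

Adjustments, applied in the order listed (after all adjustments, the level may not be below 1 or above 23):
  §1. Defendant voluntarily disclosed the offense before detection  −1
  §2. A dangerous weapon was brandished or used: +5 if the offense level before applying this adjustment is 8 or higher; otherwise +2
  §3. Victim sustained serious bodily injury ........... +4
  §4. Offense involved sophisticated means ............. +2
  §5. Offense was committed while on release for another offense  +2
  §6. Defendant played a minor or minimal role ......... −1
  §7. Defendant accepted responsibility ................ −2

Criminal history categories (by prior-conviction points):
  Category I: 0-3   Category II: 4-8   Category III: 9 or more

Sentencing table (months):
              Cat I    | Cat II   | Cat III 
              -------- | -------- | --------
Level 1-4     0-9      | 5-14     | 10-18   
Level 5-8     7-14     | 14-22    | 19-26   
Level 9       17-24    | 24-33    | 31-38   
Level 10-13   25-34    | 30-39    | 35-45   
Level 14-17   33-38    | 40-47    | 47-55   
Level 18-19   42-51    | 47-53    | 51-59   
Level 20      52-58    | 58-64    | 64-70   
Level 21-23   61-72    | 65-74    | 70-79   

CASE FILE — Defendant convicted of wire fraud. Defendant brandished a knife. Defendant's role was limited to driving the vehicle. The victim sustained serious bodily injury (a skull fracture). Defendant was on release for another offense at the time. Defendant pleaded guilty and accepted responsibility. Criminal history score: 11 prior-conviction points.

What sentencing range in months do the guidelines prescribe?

47-55 months

Base offense level for wire fraud: 9.
§2 applies (level before this adjustment is 9 ≥ 8, so +5): 9 + 5 = 14.
§3 applies: 14 + 4 = 18.
§4 does not apply.
§5 applies: 18 + 2 = 20.
§6 applies: 20 − 1 = 19.
§7 applies: 19 − 2 = 17.
Final offense level: 17.
Criminal history: 11 prior points → Category III (9+).
Level 17 falls in the 14-17 band.
Grid: Level 14-17 × Category III = 47-55 months.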